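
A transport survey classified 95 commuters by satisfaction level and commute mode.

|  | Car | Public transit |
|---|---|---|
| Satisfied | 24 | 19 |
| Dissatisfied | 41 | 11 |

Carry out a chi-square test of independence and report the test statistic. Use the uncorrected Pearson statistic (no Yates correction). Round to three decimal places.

5.779

Row totals: 43, 52. Column totals: 65, 30. Grand total N = 95.
Expected counts (row total × column total / N):
  Satisfied, Car: 43×65/95 = 29.4211
  Satisfied, Public transit: 43×30/95 = 13.5789
  Dissatisfied, Car: 52×65/95 = 35.5789
  Dissatisfied, Public transit: 52×30/95 = 16.4211
Contributions (O − E)²/E:
  (24 − 29.4211)²/29.4211 = 0.9989
  (19 − 13.5789)²/13.5789 = 2.1643
  (41 − 35.5789)²/35.5789 = 0.8260
  (11 − 16.4211)²/16.4211 = 1.7897
χ² = 0.9989 + 2.1643 + 0.8260 + 1.7897 = 5.779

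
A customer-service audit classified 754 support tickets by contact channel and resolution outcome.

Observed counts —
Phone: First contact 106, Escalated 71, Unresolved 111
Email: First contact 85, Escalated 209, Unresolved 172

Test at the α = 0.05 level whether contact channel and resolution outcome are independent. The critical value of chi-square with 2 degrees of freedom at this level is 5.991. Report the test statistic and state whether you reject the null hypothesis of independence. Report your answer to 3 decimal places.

Row totals: 288, 466. Column totals: 191, 280, 283. Grand total N = 754.
Expected counts (row total × column total / N):
  Phone, First contact: 288×191/754 = 72.9549
  Phone, Escalated: 288×280/754 = 106.9496
  Phone, Unresolved: 288×283/754 = 108.0955
  Email, First contact: 466×191/754 = 118.0451
  Email, Escalated: 466×280/754 = 173.0504
  Email, Unresolved: 466×283/754 = 174.9045
Contributions (O − E)²/E:
  (106 − 72.9549)²/72.9549 = 14.9679
  (71 − 106.9496)²/106.9496 = 12.0840
  (111 − 108.0955)²/108.0955 = 0.0780
  (85 − 118.0451)²/118.0451 = 9.2505
  (209 − 173.0504)²/173.0504 = 7.4682
  (172 − 174.9045)²/174.9045 = 0.0482
χ² = 14.9679 + 12.0840 + 0.0780 + 9.2505 + 7.4682 + 0.0482 = 43.897
df = (2−1)(3−1) = 2. Since 43.897 > 5.991, reject the null hypothesis of independence at α = 0.05.

43.897; reject H₀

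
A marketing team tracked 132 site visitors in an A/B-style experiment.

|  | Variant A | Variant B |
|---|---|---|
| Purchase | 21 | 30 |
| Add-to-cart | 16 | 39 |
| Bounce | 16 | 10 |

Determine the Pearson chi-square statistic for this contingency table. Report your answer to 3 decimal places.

Row totals: 51, 55, 26. Column totals: 53, 79. Grand total N = 132.
Expected counts (row total × column total / N):
  Purchase, Variant A: 51×53/132 = 20.4773
  Purchase, Variant B: 51×79/132 = 30.5227
  Add-to-cart, Variant A: 55×53/132 = 22.0833
  Add-to-cart, Variant B: 55×79/132 = 32.9167
  Bounce, Variant A: 26×53/132 = 10.4394
  Bounce, Variant B: 26×79/132 = 15.5606
Contributions (O − E)²/E:
  (21 − 20.4773)²/20.4773 = 0.0133
  (30 − 30.5227)²/30.5227 = 0.0090
  (16 − 22.0833)²/22.0833 = 1.6758
  (39 − 32.9167)²/32.9167 = 1.1242
  (16 − 10.4394)²/10.4394 = 2.9619
  (10 − 15.5606)²/15.5606 = 1.9871
χ² = 0.0133 + 0.0090 + 1.6758 + 1.1242 + 2.9619 + 1.9871 = 7.771

7.771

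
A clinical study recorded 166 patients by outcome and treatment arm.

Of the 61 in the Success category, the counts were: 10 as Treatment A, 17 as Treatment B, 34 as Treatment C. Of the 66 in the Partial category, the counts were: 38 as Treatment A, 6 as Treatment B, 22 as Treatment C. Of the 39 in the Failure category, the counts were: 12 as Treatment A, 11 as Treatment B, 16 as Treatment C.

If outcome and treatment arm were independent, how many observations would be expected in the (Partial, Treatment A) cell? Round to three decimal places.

23.855

Row total (Partial) = 66; column total (Treatment A) = 60; grand total N = 166.
Expected count = (row total × column total) / N = 66 × 60 / 166 = 23.855.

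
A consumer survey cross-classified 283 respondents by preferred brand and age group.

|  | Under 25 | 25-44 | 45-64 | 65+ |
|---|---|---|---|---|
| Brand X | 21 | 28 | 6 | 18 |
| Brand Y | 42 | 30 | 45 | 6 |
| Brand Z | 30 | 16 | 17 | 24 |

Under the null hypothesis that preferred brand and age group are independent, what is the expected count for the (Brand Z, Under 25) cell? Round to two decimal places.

Row total (Brand Z) = 87; column total (Under 25) = 93; grand total N = 283.
Expected count = (row total × column total) / N = 87 × 93 / 283 = 28.59.

28.59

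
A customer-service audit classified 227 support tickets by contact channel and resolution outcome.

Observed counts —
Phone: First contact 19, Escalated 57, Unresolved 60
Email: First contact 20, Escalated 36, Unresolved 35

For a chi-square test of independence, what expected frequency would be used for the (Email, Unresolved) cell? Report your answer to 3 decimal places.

Row total (Email) = 91; column total (Unresolved) = 95; grand total N = 227.
Expected count = (row total × column total) / N = 91 × 95 / 227 = 38.084.

38.084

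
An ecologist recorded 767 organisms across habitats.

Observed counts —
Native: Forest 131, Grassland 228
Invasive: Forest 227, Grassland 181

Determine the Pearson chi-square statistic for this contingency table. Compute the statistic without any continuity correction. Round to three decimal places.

Row totals: 359, 408. Column totals: 358, 409. Grand total N = 767.
Expected counts (row total × column total / N):
  Native, Forest: 359×358/767 = 167.5645
  Native, Grassland: 359×409/767 = 191.4355
  Invasive, Forest: 408×358/767 = 190.4355
  Invasive, Grassland: 408×409/767 = 217.5645
Contributions (O − E)²/E:
  (131 − 167.5645)²/167.5645 = 7.9788
  (228 − 191.4355)²/191.4355 = 6.9839
  (227 − 190.4355)²/190.4355 = 7.0206
  (181 − 217.5645)²/217.5645 = 6.1451
χ² = 7.9788 + 6.9839 + 7.0206 + 6.1451 = 28.128

28.128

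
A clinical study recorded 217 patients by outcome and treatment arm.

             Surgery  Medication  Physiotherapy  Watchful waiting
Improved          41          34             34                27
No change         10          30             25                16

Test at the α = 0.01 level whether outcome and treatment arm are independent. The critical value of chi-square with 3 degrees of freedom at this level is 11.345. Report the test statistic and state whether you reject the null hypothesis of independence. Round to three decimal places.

9.981; fail to reject H₀

Row totals: 136, 81. Column totals: 51, 64, 59, 43. Grand total N = 217.
Expected counts (row total × column total / N):
  Improved, Surgery: 136×51/217 = 31.9631
  Improved, Medication: 136×64/217 = 40.1106
  Improved, Physiotherapy: 136×59/217 = 36.9770
  Improved, Watchful waiting: 136×43/217 = 26.9493
  No change, Surgery: 81×51/217 = 19.0369
  No change, Medication: 81×64/217 = 23.8894
  No change, Physiotherapy: 81×59/217 = 22.0230
  No change, Watchful waiting: 81×43/217 = 16.0507
Contributions (O − E)²/E:
  (41 − 31.9631)²/31.9631 = 2.5550
  (34 − 40.1106)²/40.1106 = 0.9309
  (34 − 36.9770)²/36.9770 = 0.2397
  (27 − 26.9493)²/26.9493 = 0.0001
  (10 − 19.0369)²/19.0369 = 4.2899
  (30 − 23.8894)²/23.8894 = 1.5630
  (25 − 22.0230)²/22.0230 = 0.4024
  (16 − 16.0507)²/16.0507 = 0.0002
χ² = 2.5550 + 0.9309 + 0.2397 + 0.0001 + 4.2899 + 1.5630 + 0.4024 + 0.0002 = 9.981
df = (2−1)(4−1) = 3. Since 9.981 < 11.345, fail to reject the null hypothesis of independence at α = 0.01.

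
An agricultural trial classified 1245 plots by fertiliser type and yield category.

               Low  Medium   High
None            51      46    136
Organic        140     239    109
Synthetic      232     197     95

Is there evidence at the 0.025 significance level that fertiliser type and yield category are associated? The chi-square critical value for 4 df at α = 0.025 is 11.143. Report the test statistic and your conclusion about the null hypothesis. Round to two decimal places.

168.39; reject H₀

Row totals: 233, 488, 524. Column totals: 423, 482, 340. Grand total N = 1245.
Expected counts (row total × column total / N):
  None, Low: 233×423/1245 = 79.164
  None, Medium: 233×482/1245 = 90.206
  None, High: 233×340/1245 = 63.631
  Organic, Low: 488×423/1245 = 165.802
  Organic, Medium: 488×482/1245 = 188.929
  Organic, High: 488×340/1245 = 133.269
  Synthetic, Low: 524×423/1245 = 178.034
  Synthetic, Medium: 524×482/1245 = 202.866
  Synthetic, High: 524×340/1245 = 143.100
Contributions (O − E)²/E:
  (51 − 79.164)²/79.164 = 10.0198
  (46 − 90.206)²/90.206 = 21.6634
  (136 − 63.631)²/63.631 = 82.3069
  (140 − 165.802)²/165.802 = 4.0153
  (239 − 188.929)²/188.929 = 13.2701
  (109 − 133.269)²/133.269 = 4.4195
  (232 − 178.034)²/178.034 = 16.3583
  (197 − 202.866)²/202.866 = 0.1696
  (95 − 143.100)²/143.100 = 16.1678
χ² = 10.0198 + 21.6634 + 82.3069 + 4.0153 + 13.2701 + 4.4195 + 16.3583 + 0.1696 + 16.1678 = 168.39
df = (3−1)(3−1) = 4. Since 168.39 > 11.143, reject the null hypothesis of independence at α = 0.025.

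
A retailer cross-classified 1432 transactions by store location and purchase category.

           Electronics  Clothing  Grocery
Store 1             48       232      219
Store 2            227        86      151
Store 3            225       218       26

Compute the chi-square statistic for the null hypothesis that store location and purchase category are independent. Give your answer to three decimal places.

340.382

Row totals: 499, 464, 469. Column totals: 500, 536, 396. Grand total N = 1432.
Expected counts (row total × column total / N):
  Store 1, Electronics: 499×500/1432 = 174.2318
  Store 1, Clothing: 499×536/1432 = 186.7765
  Store 1, Grocery: 499×396/1432 = 137.9916
  Store 2, Electronics: 464×500/1432 = 162.0112
  Store 2, Clothing: 464×536/1432 = 173.6760
  Store 2, Grocery: 464×396/1432 = 128.3128
  Store 3, Electronics: 469×500/1432 = 163.7570
  Store 3, Clothing: 469×536/1432 = 175.5475
  Store 3, Grocery: 469×396/1432 = 129.6955
Contributions (O − E)²/E:
  (48 − 174.2318)²/174.2318 = 91.4556
  (232 − 186.7765)²/186.7765 = 10.9498
  (219 − 137.9916)²/137.9916 = 47.5562
  (227 − 162.0112)²/162.0112 = 26.0695
  (86 − 173.6760)²/173.6760 = 44.2610
  (151 − 128.3128)²/128.3128 = 4.0114
  (225 − 163.7570)²/163.7570 = 22.9041
  (218 − 175.5475)²/175.5475 = 10.2663
  (26 − 129.6955)²/129.6955 = 82.9077
χ² = 91.4556 + 10.9498 + 47.5562 + 26.0695 + 44.2610 + 4.0114 + 22.9041 + 10.2663 + 82.9077 = 340.382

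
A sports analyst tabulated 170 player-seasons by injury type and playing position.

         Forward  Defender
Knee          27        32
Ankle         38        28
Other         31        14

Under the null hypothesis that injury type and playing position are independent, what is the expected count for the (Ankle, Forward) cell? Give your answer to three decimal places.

37.271

Row total (Ankle) = 66; column total (Forward) = 96; grand total N = 170.
Expected count = (row total × column total) / N = 66 × 96 / 170 = 37.271.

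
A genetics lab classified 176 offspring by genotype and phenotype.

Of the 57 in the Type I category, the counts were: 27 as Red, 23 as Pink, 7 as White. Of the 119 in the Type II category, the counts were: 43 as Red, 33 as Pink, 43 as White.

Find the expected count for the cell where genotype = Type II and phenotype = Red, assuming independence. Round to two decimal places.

Row total (Type II) = 119; column total (Red) = 70; grand total N = 176.
Expected count = (row total × column total) / N = 119 × 70 / 176 = 47.33.

47.33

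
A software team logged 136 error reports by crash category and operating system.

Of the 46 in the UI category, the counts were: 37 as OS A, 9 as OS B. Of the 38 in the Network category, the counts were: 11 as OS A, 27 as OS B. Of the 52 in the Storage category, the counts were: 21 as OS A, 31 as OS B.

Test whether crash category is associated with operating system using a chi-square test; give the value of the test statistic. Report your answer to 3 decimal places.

Row totals: 46, 38, 52. Column totals: 69, 67. Grand total N = 136.
Expected counts (row total × column total / N):
  UI, OS A: 46×69/136 = 23.3382
  UI, OS B: 46×67/136 = 22.6618
  Network, OS A: 38×69/136 = 19.2794
  Network, OS B: 38×67/136 = 18.7206
  Storage, OS A: 52×69/136 = 26.3824
  Storage, OS B: 52×67/136 = 25.6176
Contributions (O − E)²/E:
  (37 − 23.3382)²/23.3382 = 7.9974
  (9 − 22.6618)²/22.6618 = 8.2361
  (11 − 19.2794)²/19.2794 = 3.5555
  (27 − 18.7206)²/18.7206 = 3.6617
  (21 − 26.3824)²/26.3824 = 1.0981
  (31 − 25.6176)²/25.6176 = 1.1309
χ² = 7.9974 + 8.2361 + 3.5555 + 3.6617 + 1.0981 + 1.1309 = 25.680

25.680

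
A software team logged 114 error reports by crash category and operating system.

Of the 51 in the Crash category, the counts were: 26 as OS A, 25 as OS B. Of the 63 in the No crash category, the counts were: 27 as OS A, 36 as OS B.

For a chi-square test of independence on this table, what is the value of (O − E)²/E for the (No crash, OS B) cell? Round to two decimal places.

0.16

Row total (No crash) = 63; column total (OS B) = 61; N = 114.
Expected count E = 63 × 61 / 114 = 33.711.
Contribution = (O − E)²/E = (36 − 33.711)² / 33.711 = 0.16.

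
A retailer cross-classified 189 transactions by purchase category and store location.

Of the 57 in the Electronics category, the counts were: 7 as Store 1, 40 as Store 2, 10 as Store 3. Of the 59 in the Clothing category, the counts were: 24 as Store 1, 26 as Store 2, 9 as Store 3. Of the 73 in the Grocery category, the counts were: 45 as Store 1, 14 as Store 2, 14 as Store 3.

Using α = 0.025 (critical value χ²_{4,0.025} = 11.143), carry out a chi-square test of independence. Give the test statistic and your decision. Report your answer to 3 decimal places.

Row totals: 57, 59, 73. Column totals: 76, 80, 33. Grand total N = 189.
Expected counts (row total × column total / N):
  Electronics, Store 1: 57×76/189 = 22.9206
  Electronics, Store 2: 57×80/189 = 24.1270
  Electronics, Store 3: 57×33/189 = 9.9524
  Clothing, Store 1: 59×76/189 = 23.7249
  Clothing, Store 2: 59×80/189 = 24.9735
  Clothing, Store 3: 59×33/189 = 10.3016
  Grocery, Store 1: 73×76/189 = 29.3545
  Grocery, Store 2: 73×80/189 = 30.8995
  Grocery, Store 3: 73×33/189 = 12.7460
Contributions (O − E)²/E:
  (7 − 22.9206)²/22.9206 = 11.0584
  (40 − 24.1270)²/24.1270 = 10.4427
  (10 − 9.9524)²/9.9524 = 0.0002
  (24 − 23.7249)²/23.7249 = 0.0032
  (26 − 24.9735)²/24.9735 = 0.0422
  (9 − 10.3016)²/10.3016 = 0.1645
  (45 − 29.3545)²/29.3545 = 8.3388
  (14 − 30.8995)²/30.8995 = 9.2426
  (14 − 12.7460)²/12.7460 = 0.1234
χ² = 11.0584 + 10.4427 + 0.0002 + 0.0032 + 0.0422 + 0.1645 + 8.3388 + 9.2426 + 0.1234 = 39.416
df = (3−1)(3−1) = 4. Since 39.416 > 11.143, reject the null hypothesis of independence at α = 0.025.

39.416; reject H₀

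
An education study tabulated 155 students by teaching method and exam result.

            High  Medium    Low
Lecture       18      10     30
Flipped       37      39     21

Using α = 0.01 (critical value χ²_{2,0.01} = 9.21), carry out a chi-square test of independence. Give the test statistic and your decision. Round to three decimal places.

16.550; reject H₀

Row totals: 58, 97. Column totals: 55, 49, 51. Grand total N = 155.
Expected counts (row total × column total / N):
  Lecture, High: 58×55/155 = 20.5806
  Lecture, Medium: 58×49/155 = 18.3355
  Lecture, Low: 58×51/155 = 19.0839
  Flipped, High: 97×55/155 = 34.4194
  Flipped, Medium: 97×49/155 = 30.6645
  Flipped, Low: 97×51/155 = 31.9161
Contributions (O − E)²/E:
  (18 − 20.5806)²/20.5806 = 0.3236
  (10 − 18.3355)²/18.3355 = 3.7894
  (30 − 19.0839)²/19.0839 = 6.2441
  (37 − 34.4194)²/34.4194 = 0.1935
  (39 − 30.6645)²/30.6645 = 2.2658
  (21 − 31.9161)²/31.9161 = 3.7336
χ² = 0.3236 + 3.7894 + 6.2441 + 0.1935 + 2.2658 + 3.7336 = 16.550
df = (2−1)(3−1) = 2. Since 16.550 > 9.21, reject the null hypothesis of independence at α = 0.01.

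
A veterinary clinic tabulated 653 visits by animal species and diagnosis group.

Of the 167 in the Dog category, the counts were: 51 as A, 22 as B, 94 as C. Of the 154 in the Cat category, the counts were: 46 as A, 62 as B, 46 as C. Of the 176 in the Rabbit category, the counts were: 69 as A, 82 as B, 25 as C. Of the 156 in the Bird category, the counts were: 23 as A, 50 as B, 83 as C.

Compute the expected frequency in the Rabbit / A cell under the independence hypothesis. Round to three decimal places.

50.940

Row total (Rabbit) = 176; column total (A) = 189; grand total N = 653.
Expected count = (row total × column total) / N = 176 × 189 / 653 = 50.940.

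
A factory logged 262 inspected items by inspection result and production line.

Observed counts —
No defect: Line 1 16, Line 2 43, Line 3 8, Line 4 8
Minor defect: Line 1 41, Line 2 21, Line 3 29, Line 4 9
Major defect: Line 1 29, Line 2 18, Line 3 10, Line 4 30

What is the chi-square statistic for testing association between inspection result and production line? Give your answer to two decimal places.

Row totals: 75, 100, 87. Column totals: 86, 82, 47, 47. Grand total N = 262.
Expected counts (row total × column total / N):
  No defect, Line 1: 75×86/262 = 24.6183
  No defect, Line 2: 75×82/262 = 23.4733
  No defect, Line 3: 75×47/262 = 13.4542
  No defect, Line 4: 75×47/262 = 13.4542
  Minor defect, Line 1: 100×86/262 = 32.8244
  Minor defect, Line 2: 100×82/262 = 31.2977
  Minor defect, Line 3: 100×47/262 = 17.9389
  Minor defect, Line 4: 100×47/262 = 17.9389
  Major defect, Line 1: 87×86/262 = 28.5573
  Major defect, Line 2: 87×82/262 = 27.2290
  Major defect, Line 3: 87×47/262 = 15.6069
  Major defect, Line 4: 87×47/262 = 15.6069
Contributions (O − E)²/E:
  (16 − 24.6183)²/24.6183 = 3.0171
  (43 − 23.4733)²/23.4733 = 16.2436
  (8 − 13.4542)²/13.4542 = 2.2111
  (8 − 13.4542)²/13.4542 = 2.2111
  (41 − 32.8244)²/32.8244 = 2.0363
  (21 − 31.2977)²/31.2977 = 3.3882
  (29 − 17.9389)²/17.9389 = 6.8203
  (9 − 17.9389)²/17.9389 = 4.4542
  (29 − 28.5573)²/28.5573 = 0.0069
  (18 − 27.2290)²/27.2290 = 3.1281
  (10 − 15.6069)²/15.6069 = 2.0143
  (30 − 15.6069)²/15.6069 = 13.2737
χ² = 3.0171 + 16.2436 + 2.2111 + 2.2111 + 2.0363 + 3.3882 + 6.8203 + 4.4542 + 0.0069 + 3.1281 + 2.0143 + 13.2737 = 58.80

58.80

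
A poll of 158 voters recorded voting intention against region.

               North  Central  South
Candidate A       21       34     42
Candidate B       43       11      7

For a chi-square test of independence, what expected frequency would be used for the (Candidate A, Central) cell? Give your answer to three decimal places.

27.627

Row total (Candidate A) = 97; column total (Central) = 45; grand total N = 158.
Expected count = (row total × column total) / N = 97 × 45 / 158 = 27.627.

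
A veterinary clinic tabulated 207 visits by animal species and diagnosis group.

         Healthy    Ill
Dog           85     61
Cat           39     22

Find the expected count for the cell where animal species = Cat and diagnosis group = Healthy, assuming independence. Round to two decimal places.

Row total (Cat) = 61; column total (Healthy) = 124; grand total N = 207.
Expected count = (row total × column total) / N = 61 × 124 / 207 = 36.54.

36.54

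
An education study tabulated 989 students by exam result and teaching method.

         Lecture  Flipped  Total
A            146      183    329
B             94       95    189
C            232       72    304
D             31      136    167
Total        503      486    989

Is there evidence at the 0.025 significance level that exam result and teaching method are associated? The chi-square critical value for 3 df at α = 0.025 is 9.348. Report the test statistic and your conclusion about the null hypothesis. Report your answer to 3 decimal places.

Grand total N = 989.
Expected counts (row total × column total / N):
  A, Lecture: 329×503/989 = 167.3276
  A, Flipped: 329×486/989 = 161.6724
  B, Lecture: 189×503/989 = 96.1244
  B, Flipped: 189×486/989 = 92.8756
  C, Lecture: 304×503/989 = 154.6127
  C, Flipped: 304×486/989 = 149.3873
  D, Lecture: 167×503/989 = 84.9353
  D, Flipped: 167×486/989 = 82.0647
Contributions (O − E)²/E:
  (146 − 167.3276)²/167.3276 = 2.7184
  (183 − 161.6724)²/161.6724 = 2.8135
  (94 − 96.1244)²/96.1244 = 0.0470
  (95 − 92.8756)²/92.8756 = 0.0486
  (232 − 154.6127)²/154.6127 = 38.7342
  (72 − 149.3873)²/149.3873 = 40.0890
  (31 − 84.9353)²/84.9353 = 34.2498
  (136 − 82.0647)²/82.0647 = 35.4478
χ² = 2.7184 + 2.8135 + 0.0470 + 0.0486 + 38.7342 + 40.0890 + 34.2498 + 35.4478 = 154.148
df = (4−1)(2−1) = 3. Since 154.148 > 9.348, reject the null hypothesis of independence at α = 0.025.

154.148; reject H₀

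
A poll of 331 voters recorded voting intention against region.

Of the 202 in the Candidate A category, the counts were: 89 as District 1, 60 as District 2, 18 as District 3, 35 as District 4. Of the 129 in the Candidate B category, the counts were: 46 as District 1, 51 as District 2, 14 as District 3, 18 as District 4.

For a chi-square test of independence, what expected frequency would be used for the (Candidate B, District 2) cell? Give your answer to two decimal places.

43.26

Row total (Candidate B) = 129; column total (District 2) = 111; grand total N = 331.
Expected count = (row total × column total) / N = 129 × 111 / 331 = 43.26.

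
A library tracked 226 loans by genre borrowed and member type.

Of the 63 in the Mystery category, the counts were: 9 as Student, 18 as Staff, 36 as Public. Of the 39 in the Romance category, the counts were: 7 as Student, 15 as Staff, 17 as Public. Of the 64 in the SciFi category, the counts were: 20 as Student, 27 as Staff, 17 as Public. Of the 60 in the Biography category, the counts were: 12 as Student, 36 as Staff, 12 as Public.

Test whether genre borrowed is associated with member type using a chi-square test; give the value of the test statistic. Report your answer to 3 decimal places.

Row totals: 63, 39, 64, 60. Column totals: 48, 96, 82. Grand total N = 226.
Expected counts (row total × column total / N):
  Mystery, Student: 63×48/226 = 13.3805
  Mystery, Staff: 63×96/226 = 26.7611
  Mystery, Public: 63×82/226 = 22.8584
  Romance, Student: 39×48/226 = 8.2832
  Romance, Staff: 39×96/226 = 16.5664
  Romance, Public: 39×82/226 = 14.1504
  SciFi, Student: 64×48/226 = 13.5929
  SciFi, Staff: 64×96/226 = 27.1858
  SciFi, Public: 64×82/226 = 23.2212
  Biography, Student: 60×48/226 = 12.7434
  Biography, Staff: 60×96/226 = 25.4867
  Biography, Public: 60×82/226 = 21.7699
Contributions (O − E)²/E:
  (9 − 13.3805)²/13.3805 = 1.4341
  (18 − 26.7611)²/26.7611 = 2.8682
  (36 − 22.8584)²/22.8584 = 7.5553
  (7 − 8.2832)²/8.2832 = 0.1988
  (15 − 16.5664)²/16.5664 = 0.1481
  (17 − 14.1504)²/14.1504 = 0.5739
  (20 − 13.5929)²/13.5929 = 3.0200
  (27 − 27.1858)²/27.1858 = 0.0013
  (17 − 23.2212)²/23.2212 = 1.6667
  (12 − 12.7434)²/12.7434 = 0.0434
  (36 − 25.4867)²/25.4867 = 4.3368
  (12 − 21.7699)²/21.7699 = 4.3845
χ² = 1.4341 + 2.8682 + 7.5553 + 0.1988 + 0.1481 + 0.5739 + 3.0200 + 0.0013 + 1.6667 + 0.0434 + 4.3368 + 4.3845 = 26.231

26.231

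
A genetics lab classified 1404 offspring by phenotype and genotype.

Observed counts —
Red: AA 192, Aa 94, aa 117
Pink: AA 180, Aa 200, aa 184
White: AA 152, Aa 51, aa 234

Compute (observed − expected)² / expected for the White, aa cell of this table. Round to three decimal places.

Row total (White) = 437; column total (aa) = 535; N = 1404.
Expected count E = 437 × 535 / 1404 = 166.5207.
Contribution = (O − E)²/E = (234 − 166.5207)² / 166.5207 = 27.345.

27.345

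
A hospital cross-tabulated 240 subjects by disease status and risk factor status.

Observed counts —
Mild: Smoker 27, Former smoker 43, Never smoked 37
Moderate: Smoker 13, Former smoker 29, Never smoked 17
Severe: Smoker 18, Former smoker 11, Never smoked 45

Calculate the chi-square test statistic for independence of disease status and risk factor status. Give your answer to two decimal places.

23.31

Row totals: 107, 59, 74. Column totals: 58, 83, 99. Grand total N = 240.
Expected counts (row total × column total / N):
  Mild, Smoker: 107×58/240 = 25.858
  Mild, Former smoker: 107×83/240 = 37.004
  Mild, Never smoked: 107×99/240 = 44.138
  Moderate, Smoker: 59×58/240 = 14.258
  Moderate, Former smoker: 59×83/240 = 20.404
  Moderate, Never smoked: 59×99/240 = 24.337
  Severe, Smoker: 74×58/240 = 17.883
  Severe, Former smoker: 74×83/240 = 25.592
  Severe, Never smoked: 74×99/240 = 30.525
Contributions (O − E)²/E:
  (27 − 25.858)²/25.858 = 0.0504
  (43 − 37.004)²/37.004 = 0.9716
  (37 − 44.138)²/44.138 = 1.1544
  (13 − 14.258)²/14.258 = 0.1110
  (29 − 20.404)²/20.404 = 3.6214
  (17 − 24.337)²/24.337 = 2.2119
  (18 − 17.883)²/17.883 = 0.0008
  (11 − 25.592)²/25.592 = 8.3200
  (45 − 30.525)²/30.525 = 6.8641
χ² = 0.0504 + 0.9716 + 1.1544 + 0.1110 + 3.6214 + 2.2119 + 0.0008 + 8.3200 + 6.8641 = 23.31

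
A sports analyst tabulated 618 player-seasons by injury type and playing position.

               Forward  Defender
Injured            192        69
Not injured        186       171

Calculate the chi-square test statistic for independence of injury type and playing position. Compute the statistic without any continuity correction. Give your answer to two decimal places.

29.24

Row totals: 261, 357. Column totals: 378, 240. Grand total N = 618.
Expected counts (row total × column total / N):
  Injured, Forward: 261×378/618 = 159.641
  Injured, Defender: 261×240/618 = 101.359
  Not injured, Forward: 357×378/618 = 218.359
  Not injured, Defender: 357×240/618 = 138.641
Contributions (O − E)²/E:
  (192 − 159.641)²/159.641 = 6.5591
  (69 − 101.359)²/101.359 = 10.3307
  (186 − 218.359)²/218.359 = 4.7953
  (171 − 138.641)²/138.641 = 7.5526
χ² = 6.5591 + 10.3307 + 4.7953 + 7.5526 = 29.24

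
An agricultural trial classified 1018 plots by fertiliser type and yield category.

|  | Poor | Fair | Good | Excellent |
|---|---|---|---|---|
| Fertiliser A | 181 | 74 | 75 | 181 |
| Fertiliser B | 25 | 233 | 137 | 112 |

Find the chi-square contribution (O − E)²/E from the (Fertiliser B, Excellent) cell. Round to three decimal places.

7.887

Row total (Fertiliser B) = 507; column total (Excellent) = 293; N = 1018.
Expected count E = 507 × 293 / 1018 = 145.9244.
Contribution = (O − E)²/E = (112 − 145.9244)² / 145.9244 = 7.887.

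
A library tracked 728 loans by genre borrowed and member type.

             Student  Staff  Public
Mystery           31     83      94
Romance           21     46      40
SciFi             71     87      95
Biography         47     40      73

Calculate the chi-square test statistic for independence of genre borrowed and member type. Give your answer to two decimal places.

22.55

Row totals: 208, 107, 253, 160. Column totals: 170, 256, 302. Grand total N = 728.
Expected counts (row total × column total / N):
  Mystery, Student: 208×170/728 = 48.5714
  Mystery, Staff: 208×256/728 = 73.1429
  Mystery, Public: 208×302/728 = 86.2857
  Romance, Student: 107×170/728 = 24.9863
  Romance, Staff: 107×256/728 = 37.6264
  Romance, Public: 107×302/728 = 44.3874
  SciFi, Student: 253×170/728 = 59.0797
  SciFi, Staff: 253×256/728 = 88.9670
  SciFi, Public: 253×302/728 = 104.9533
  Biography, Student: 160×170/728 = 37.3626
  Biography, Staff: 160×256/728 = 56.2637
  Biography, Public: 160×302/728 = 66.3736
Contributions (O − E)²/E:
  (31 − 48.5714)²/48.5714 = 6.3567
  (83 − 73.1429)²/73.1429 = 1.3284
  (94 − 86.2857)²/86.2857 = 0.6897
  (21 − 24.9863)²/24.9863 = 0.6360
  (46 − 37.6264)²/37.6264 = 1.8635
  (40 − 44.3874)²/44.3874 = 0.4337
  (71 − 59.0797)²/59.0797 = 2.4051
  (87 − 88.9670)²/88.9670 = 0.0435
  (95 − 104.9533)²/104.9533 = 0.9439
  (47 − 37.3626)²/37.3626 = 2.4859
  (40 − 56.2637)²/56.2637 = 4.7012
  (73 − 66.3736)²/66.3736 = 0.6615
χ² = 6.3567 + 1.3284 + 0.6897 + 0.6360 + 1.8635 + 0.4337 + 2.4051 + 0.0435 + 0.9439 + 2.4859 + 4.7012 + 0.6615 = 22.55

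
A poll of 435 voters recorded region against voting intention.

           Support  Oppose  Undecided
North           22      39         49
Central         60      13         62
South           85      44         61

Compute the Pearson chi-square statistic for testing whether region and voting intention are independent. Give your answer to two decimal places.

Row totals: 110, 135, 190. Column totals: 167, 96, 172. Grand total N = 435.
Expected counts (row total × column total / N):
  North, Support: 110×167/435 = 42.230
  North, Oppose: 110×96/435 = 24.276
  North, Undecided: 110×172/435 = 43.494
  Central, Support: 135×167/435 = 51.828
  Central, Oppose: 135×96/435 = 29.793
  Central, Undecided: 135×172/435 = 53.379
  South, Support: 190×167/435 = 72.943
  South, Oppose: 190×96/435 = 41.931
  South, Undecided: 190×172/435 = 75.126
Contributions (O − E)²/E:
  (22 − 42.230)²/42.230 = 9.6910
  (39 − 24.276)²/24.276 = 8.9305
  (49 − 43.494)²/43.494 = 0.6970
  (60 − 51.828)²/51.828 = 1.2885
  (13 − 29.793)²/29.793 = 9.4655
  (62 − 53.379)²/53.379 = 1.3923
  (85 − 72.943)²/72.943 = 1.9929
  (44 − 41.931)²/41.931 = 0.1021
  (61 − 75.126)²/75.126 = 2.6561
χ² = 9.6910 + 8.9305 + 0.6970 + 1.2885 + 9.4655 + 1.3923 + 1.9929 + 0.1021 + 2.6561 = 36.22

36.22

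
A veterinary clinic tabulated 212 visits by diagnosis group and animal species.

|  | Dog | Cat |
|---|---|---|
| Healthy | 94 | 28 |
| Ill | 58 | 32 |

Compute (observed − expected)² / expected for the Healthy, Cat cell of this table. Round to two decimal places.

Row total (Healthy) = 122; column total (Cat) = 60; N = 212.
Expected count E = 122 × 60 / 212 = 34.5283.
Contribution = (O − E)²/E = (28 − 34.5283)² / 34.5283 = 1.23.

1.23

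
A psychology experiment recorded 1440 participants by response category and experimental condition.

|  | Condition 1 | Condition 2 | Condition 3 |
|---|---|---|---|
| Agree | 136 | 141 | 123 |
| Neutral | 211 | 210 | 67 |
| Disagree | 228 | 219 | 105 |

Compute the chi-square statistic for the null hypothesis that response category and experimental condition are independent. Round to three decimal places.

Row totals: 400, 488, 552. Column totals: 575, 570, 295. Grand total N = 1440.
Expected counts (row total × column total / N):
  Agree, Condition 1: 400×575/1440 = 159.72222
  Agree, Condition 2: 400×570/1440 = 158.33333
  Agree, Condition 3: 400×295/1440 = 81.94444
  Neutral, Condition 1: 488×575/1440 = 194.86111
  Neutral, Condition 2: 488×570/1440 = 193.16667
  Neutral, Condition 3: 488×295/1440 = 99.97222
  Disagree, Condition 1: 552×575/1440 = 220.41667
  Disagree, Condition 2: 552×570/1440 = 218.50000
  Disagree, Condition 3: 552×295/1440 = 113.08333
Contributions (O − E)²/E:
  (136 − 159.72222)²/159.72222 = 3.5233
  (141 − 158.33333)²/158.33333 = 1.8975
  (123 − 81.94444)²/81.94444 = 20.5695
  (211 − 194.86111)²/194.86111 = 1.3367
  (210 − 193.16667)²/193.16667 = 1.4669
  (67 − 99.97222)²/99.97222 = 10.8747
  (228 − 220.41667)²/220.41667 = 0.2609
  (219 − 218.50000)²/218.50000 = 0.0011
  (105 − 113.08333)²/113.08333 = 0.5778
χ² = 3.5233 + 1.8975 + 20.5695 + 1.3367 + 1.4669 + 10.8747 + 0.2609 + 0.0011 + 0.5778 = 40.508

40.508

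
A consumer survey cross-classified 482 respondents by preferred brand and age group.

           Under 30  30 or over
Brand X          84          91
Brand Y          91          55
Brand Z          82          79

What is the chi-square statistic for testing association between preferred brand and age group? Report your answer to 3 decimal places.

Row totals: 175, 146, 161. Column totals: 257, 225. Grand total N = 482.
Expected counts (row total × column total / N):
  Brand X, Under 30: 175×257/482 = 93.3091
  Brand X, 30 or over: 175×225/482 = 81.6909
  Brand Y, Under 30: 146×257/482 = 77.8465
  Brand Y, 30 or over: 146×225/482 = 68.1535
  Brand Z, Under 30: 161×257/482 = 85.8444
  Brand Z, 30 or over: 161×225/482 = 75.1556
Contributions (O − E)²/E:
  (84 − 93.3091)²/93.3091 = 0.9287
  (91 − 81.6909)²/81.6909 = 1.0608
  (91 − 77.8465)²/77.8465 = 2.2225
  (55 − 68.1535)²/68.1535 = 2.5386
  (82 − 85.8444)²/85.8444 = 0.1722
  (79 − 75.1556)²/75.1556 = 0.1967
χ² = 0.9287 + 1.0608 + 2.2225 + 2.5386 + 0.1722 + 0.1967 = 7.120

7.120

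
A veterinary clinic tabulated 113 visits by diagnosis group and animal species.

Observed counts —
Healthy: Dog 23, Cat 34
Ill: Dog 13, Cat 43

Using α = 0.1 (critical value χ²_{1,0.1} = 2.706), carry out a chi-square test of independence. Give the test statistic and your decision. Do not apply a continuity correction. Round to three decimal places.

Row totals: 57, 56. Column totals: 36, 77. Grand total N = 113.
Expected counts (row total × column total / N):
  Healthy, Dog: 57×36/113 = 18.1593
  Healthy, Cat: 57×77/113 = 38.8407
  Ill, Dog: 56×36/113 = 17.8407
  Ill, Cat: 56×77/113 = 38.1593
Contributions (O − E)²/E:
  (23 − 18.1593)²/18.1593 = 1.2904
  (34 − 38.8407)²/38.8407 = 0.6033
  (13 − 17.8407)²/17.8407 = 1.3134
  (43 − 38.1593)²/38.1593 = 0.6141
χ² = 1.2904 + 0.6033 + 1.3134 + 0.6141 = 3.821
df = (2−1)(2−1) = 1. Since 3.821 > 2.706, reject the null hypothesis of independence at α = 0.1.

3.821; reject H₀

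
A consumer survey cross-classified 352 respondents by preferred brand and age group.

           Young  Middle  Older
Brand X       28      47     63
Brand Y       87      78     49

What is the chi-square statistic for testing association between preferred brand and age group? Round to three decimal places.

24.438

Row totals: 138, 214. Column totals: 115, 125, 112. Grand total N = 352.
Expected counts (row total × column total / N):
  Brand X, Young: 138×115/352 = 45.08523
  Brand X, Middle: 138×125/352 = 49.00568
  Brand X, Older: 138×112/352 = 43.90909
  Brand Y, Young: 214×115/352 = 69.91477
  Brand Y, Middle: 214×125/352 = 75.99432
  Brand Y, Older: 214×112/352 = 68.09091
Contributions (O − E)²/E:
  (28 − 45.08523)²/45.08523 = 6.4745
  (47 − 49.00568)²/49.00568 = 0.0821
  (63 − 43.90909)²/43.90909 = 8.3004
  (87 − 69.91477)²/69.91477 = 4.1752
  (78 − 75.99432)²/75.99432 = 0.0529
  (49 − 68.09091)²/68.09091 = 5.3526
χ² = 6.4745 + 0.0821 + 8.3004 + 4.1752 + 0.0529 + 5.3526 = 24.438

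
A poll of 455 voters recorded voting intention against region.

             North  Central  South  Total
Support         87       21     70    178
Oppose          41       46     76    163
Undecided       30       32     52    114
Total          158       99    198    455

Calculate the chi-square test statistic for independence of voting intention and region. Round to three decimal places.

Grand total N = 455.
Expected counts (row total × column total / N):
  Support, North: 178×158/455 = 61.8110
  Support, Central: 178×99/455 = 38.7297
  Support, South: 178×198/455 = 77.4593
  Oppose, North: 163×158/455 = 56.6022
  Oppose, Central: 163×99/455 = 35.4659
  Oppose, South: 163×198/455 = 70.9319
  Undecided, North: 114×158/455 = 39.5868
  Undecided, Central: 114×99/455 = 24.8044
  Undecided, South: 114×198/455 = 49.6088
Contributions (O − E)²/E:
  (87 − 61.8110)²/61.8110 = 10.2649
  (21 − 38.7297)²/38.7297 = 8.1163
  (70 − 77.4593)²/77.4593 = 0.7183
  (41 − 56.6022)²/56.6022 = 4.3007
  (46 − 35.4659)²/35.4659 = 3.1288
  (76 − 70.9319)²/70.9319 = 0.3621
  (30 − 39.5868)²/39.5868 = 2.3217
  (32 − 24.8044)²/24.8044 = 2.0874
  (52 − 49.6088)²/49.6088 = 0.1153
χ² = 10.2649 + 8.1163 + 0.7183 + 4.3007 + 3.1288 + 0.3621 + 2.3217 + 2.0874 + 0.1153 = 31.416

31.416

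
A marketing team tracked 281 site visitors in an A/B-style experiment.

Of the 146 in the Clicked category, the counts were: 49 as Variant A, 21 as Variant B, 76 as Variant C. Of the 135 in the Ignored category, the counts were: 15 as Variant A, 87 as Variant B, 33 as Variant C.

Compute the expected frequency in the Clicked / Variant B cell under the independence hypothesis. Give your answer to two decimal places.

56.11

Row total (Clicked) = 146; column total (Variant B) = 108; grand total N = 281.
Expected count = (row total × column total) / N = 146 × 108 / 281 = 56.11.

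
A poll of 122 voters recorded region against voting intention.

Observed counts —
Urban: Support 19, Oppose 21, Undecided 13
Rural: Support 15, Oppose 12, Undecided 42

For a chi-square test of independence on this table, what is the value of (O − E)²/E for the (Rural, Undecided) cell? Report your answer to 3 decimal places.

3.815

Row total (Rural) = 69; column total (Undecided) = 55; N = 122.
Expected count E = 69 × 55 / 122 = 31.10656.
Contribution = (O − E)²/E = (42 − 31.10656)² / 31.10656 = 3.815.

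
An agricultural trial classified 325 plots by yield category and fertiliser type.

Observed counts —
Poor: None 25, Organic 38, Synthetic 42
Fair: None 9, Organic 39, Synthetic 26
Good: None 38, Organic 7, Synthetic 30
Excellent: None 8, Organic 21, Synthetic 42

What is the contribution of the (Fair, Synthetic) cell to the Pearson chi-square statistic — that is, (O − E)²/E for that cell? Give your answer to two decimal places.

Row total (Fair) = 74; column total (Synthetic) = 140; N = 325.
Expected count E = 74 × 140 / 325 = 31.877.
Contribution = (O − E)²/E = (26 − 31.877)² / 31.877 = 1.08.

1.08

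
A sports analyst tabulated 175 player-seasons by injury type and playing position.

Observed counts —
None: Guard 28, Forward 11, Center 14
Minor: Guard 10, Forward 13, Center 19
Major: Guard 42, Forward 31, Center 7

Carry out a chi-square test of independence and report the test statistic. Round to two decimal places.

25.55

Row totals: 53, 42, 80. Column totals: 80, 55, 40. Grand total N = 175.
Expected counts (row total × column total / N):
  None, Guard: 53×80/175 = 24.229
  None, Forward: 53×55/175 = 16.657
  None, Center: 53×40/175 = 12.114
  Minor, Guard: 42×80/175 = 19.200
  Minor, Forward: 42×55/175 = 13.200
  Minor, Center: 42×40/175 = 9.600
  Major, Guard: 80×80/175 = 36.571
  Major, Forward: 80×55/175 = 25.143
  Major, Center: 80×40/175 = 18.286
Contributions (O − E)²/E:
  (28 − 24.229)²/24.229 = 0.5869
  (11 − 16.657)²/16.657 = 1.9212
  (14 − 12.114)²/12.114 = 0.2936
  (10 − 19.200)²/19.200 = 4.4083
  (13 − 13.200)²/13.200 = 0.0030
  (19 − 9.600)²/9.600 = 9.2042
  (42 − 36.571)²/36.571 = 0.8059
  (31 − 25.143)²/25.143 = 1.3644
  (7 − 18.286)²/18.286 = 6.9656
χ² = 0.5869 + 1.9212 + 0.2936 + 4.4083 + 0.0030 + 9.2042 + 0.8059 + 1.3644 + 6.9656 = 25.55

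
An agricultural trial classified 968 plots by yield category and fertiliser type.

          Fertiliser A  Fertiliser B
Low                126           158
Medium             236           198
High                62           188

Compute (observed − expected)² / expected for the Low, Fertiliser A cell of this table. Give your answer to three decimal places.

0.021

Row total (Low) = 284; column total (Fertiliser A) = 424; N = 968.
Expected count E = 284 × 424 / 968 = 124.3967.
Contribution = (O − E)²/E = (126 − 124.3967)² / 124.3967 = 0.021.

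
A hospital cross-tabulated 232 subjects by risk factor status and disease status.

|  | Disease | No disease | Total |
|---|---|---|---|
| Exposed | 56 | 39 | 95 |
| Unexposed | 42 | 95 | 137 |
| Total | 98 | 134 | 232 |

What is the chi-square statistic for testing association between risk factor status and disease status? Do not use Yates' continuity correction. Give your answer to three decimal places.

Grand total N = 232.
Expected counts (row total × column total / N):
  Exposed, Disease: 95×98/232 = 40.1293
  Exposed, No disease: 95×134/232 = 54.8707
  Unexposed, Disease: 137×98/232 = 57.8707
  Unexposed, No disease: 137×134/232 = 79.1293
Contributions (O − E)²/E:
  (56 − 40.1293)²/40.1293 = 6.2767
  (39 − 54.8707)²/54.8707 = 4.5904
  (42 − 57.8707)²/57.8707 = 4.3524
  (95 − 79.1293)²/79.1293 = 3.1831
χ² = 6.2767 + 4.5904 + 4.3524 + 3.1831 = 18.403

18.403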